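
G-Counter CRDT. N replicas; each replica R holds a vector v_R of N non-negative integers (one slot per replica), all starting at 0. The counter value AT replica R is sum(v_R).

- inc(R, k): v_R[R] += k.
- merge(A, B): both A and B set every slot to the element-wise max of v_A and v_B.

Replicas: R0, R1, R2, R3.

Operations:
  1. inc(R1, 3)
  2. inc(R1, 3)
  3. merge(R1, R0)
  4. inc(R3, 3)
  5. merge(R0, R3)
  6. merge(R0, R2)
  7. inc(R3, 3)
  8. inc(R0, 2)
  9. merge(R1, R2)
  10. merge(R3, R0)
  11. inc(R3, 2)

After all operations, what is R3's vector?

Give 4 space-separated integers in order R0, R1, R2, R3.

Answer: 2 6 0 8

Derivation:
Op 1: inc R1 by 3 -> R1=(0,3,0,0) value=3
Op 2: inc R1 by 3 -> R1=(0,6,0,0) value=6
Op 3: merge R1<->R0 -> R1=(0,6,0,0) R0=(0,6,0,0)
Op 4: inc R3 by 3 -> R3=(0,0,0,3) value=3
Op 5: merge R0<->R3 -> R0=(0,6,0,3) R3=(0,6,0,3)
Op 6: merge R0<->R2 -> R0=(0,6,0,3) R2=(0,6,0,3)
Op 7: inc R3 by 3 -> R3=(0,6,0,6) value=12
Op 8: inc R0 by 2 -> R0=(2,6,0,3) value=11
Op 9: merge R1<->R2 -> R1=(0,6,0,3) R2=(0,6,0,3)
Op 10: merge R3<->R0 -> R3=(2,6,0,6) R0=(2,6,0,6)
Op 11: inc R3 by 2 -> R3=(2,6,0,8) value=16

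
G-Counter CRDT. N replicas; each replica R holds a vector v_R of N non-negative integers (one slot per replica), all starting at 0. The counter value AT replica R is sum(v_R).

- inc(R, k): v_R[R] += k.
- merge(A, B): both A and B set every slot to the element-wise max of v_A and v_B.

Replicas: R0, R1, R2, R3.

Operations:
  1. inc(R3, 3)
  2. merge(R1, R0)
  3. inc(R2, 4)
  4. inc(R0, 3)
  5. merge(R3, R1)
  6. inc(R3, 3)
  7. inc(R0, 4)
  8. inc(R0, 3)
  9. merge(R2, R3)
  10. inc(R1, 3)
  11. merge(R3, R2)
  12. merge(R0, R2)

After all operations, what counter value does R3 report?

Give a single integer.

Answer: 10

Derivation:
Op 1: inc R3 by 3 -> R3=(0,0,0,3) value=3
Op 2: merge R1<->R0 -> R1=(0,0,0,0) R0=(0,0,0,0)
Op 3: inc R2 by 4 -> R2=(0,0,4,0) value=4
Op 4: inc R0 by 3 -> R0=(3,0,0,0) value=3
Op 5: merge R3<->R1 -> R3=(0,0,0,3) R1=(0,0,0,3)
Op 6: inc R3 by 3 -> R3=(0,0,0,6) value=6
Op 7: inc R0 by 4 -> R0=(7,0,0,0) value=7
Op 8: inc R0 by 3 -> R0=(10,0,0,0) value=10
Op 9: merge R2<->R3 -> R2=(0,0,4,6) R3=(0,0,4,6)
Op 10: inc R1 by 3 -> R1=(0,3,0,3) value=6
Op 11: merge R3<->R2 -> R3=(0,0,4,6) R2=(0,0,4,6)
Op 12: merge R0<->R2 -> R0=(10,0,4,6) R2=(10,0,4,6)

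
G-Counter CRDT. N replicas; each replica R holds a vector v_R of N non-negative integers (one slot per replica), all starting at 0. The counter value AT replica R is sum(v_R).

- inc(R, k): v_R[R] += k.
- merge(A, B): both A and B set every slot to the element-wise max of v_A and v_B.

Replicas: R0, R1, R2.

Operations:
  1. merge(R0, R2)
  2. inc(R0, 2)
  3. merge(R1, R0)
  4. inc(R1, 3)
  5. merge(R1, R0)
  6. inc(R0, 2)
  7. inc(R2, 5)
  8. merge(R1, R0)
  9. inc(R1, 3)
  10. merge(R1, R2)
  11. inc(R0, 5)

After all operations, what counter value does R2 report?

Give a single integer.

Answer: 15

Derivation:
Op 1: merge R0<->R2 -> R0=(0,0,0) R2=(0,0,0)
Op 2: inc R0 by 2 -> R0=(2,0,0) value=2
Op 3: merge R1<->R0 -> R1=(2,0,0) R0=(2,0,0)
Op 4: inc R1 by 3 -> R1=(2,3,0) value=5
Op 5: merge R1<->R0 -> R1=(2,3,0) R0=(2,3,0)
Op 6: inc R0 by 2 -> R0=(4,3,0) value=7
Op 7: inc R2 by 5 -> R2=(0,0,5) value=5
Op 8: merge R1<->R0 -> R1=(4,3,0) R0=(4,3,0)
Op 9: inc R1 by 3 -> R1=(4,6,0) value=10
Op 10: merge R1<->R2 -> R1=(4,6,5) R2=(4,6,5)
Op 11: inc R0 by 5 -> R0=(9,3,0) value=12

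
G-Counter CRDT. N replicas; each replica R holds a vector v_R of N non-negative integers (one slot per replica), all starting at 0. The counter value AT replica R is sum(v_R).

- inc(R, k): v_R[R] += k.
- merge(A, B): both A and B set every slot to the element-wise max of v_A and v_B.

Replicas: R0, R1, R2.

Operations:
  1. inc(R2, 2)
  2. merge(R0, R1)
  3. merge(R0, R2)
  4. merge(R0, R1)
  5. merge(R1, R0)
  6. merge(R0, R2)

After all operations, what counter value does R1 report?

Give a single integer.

Op 1: inc R2 by 2 -> R2=(0,0,2) value=2
Op 2: merge R0<->R1 -> R0=(0,0,0) R1=(0,0,0)
Op 3: merge R0<->R2 -> R0=(0,0,2) R2=(0,0,2)
Op 4: merge R0<->R1 -> R0=(0,0,2) R1=(0,0,2)
Op 5: merge R1<->R0 -> R1=(0,0,2) R0=(0,0,2)
Op 6: merge R0<->R2 -> R0=(0,0,2) R2=(0,0,2)

Answer: 2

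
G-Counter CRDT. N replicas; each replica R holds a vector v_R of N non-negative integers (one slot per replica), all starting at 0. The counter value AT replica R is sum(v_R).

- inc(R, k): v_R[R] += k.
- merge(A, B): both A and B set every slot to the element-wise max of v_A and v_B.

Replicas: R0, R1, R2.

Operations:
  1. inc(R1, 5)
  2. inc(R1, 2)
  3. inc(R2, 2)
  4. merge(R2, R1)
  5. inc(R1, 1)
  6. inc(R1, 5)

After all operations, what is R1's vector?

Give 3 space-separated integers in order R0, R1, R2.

Answer: 0 13 2

Derivation:
Op 1: inc R1 by 5 -> R1=(0,5,0) value=5
Op 2: inc R1 by 2 -> R1=(0,7,0) value=7
Op 3: inc R2 by 2 -> R2=(0,0,2) value=2
Op 4: merge R2<->R1 -> R2=(0,7,2) R1=(0,7,2)
Op 5: inc R1 by 1 -> R1=(0,8,2) value=10
Op 6: inc R1 by 5 -> R1=(0,13,2) value=15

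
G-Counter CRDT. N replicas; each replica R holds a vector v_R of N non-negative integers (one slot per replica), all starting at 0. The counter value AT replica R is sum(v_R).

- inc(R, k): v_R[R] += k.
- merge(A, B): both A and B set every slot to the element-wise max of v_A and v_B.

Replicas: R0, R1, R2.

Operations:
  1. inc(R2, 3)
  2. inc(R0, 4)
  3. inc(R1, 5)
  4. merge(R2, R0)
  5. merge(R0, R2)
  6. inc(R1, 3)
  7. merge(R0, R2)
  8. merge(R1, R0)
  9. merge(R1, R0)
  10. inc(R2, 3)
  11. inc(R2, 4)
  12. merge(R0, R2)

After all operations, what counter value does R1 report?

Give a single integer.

Op 1: inc R2 by 3 -> R2=(0,0,3) value=3
Op 2: inc R0 by 4 -> R0=(4,0,0) value=4
Op 3: inc R1 by 5 -> R1=(0,5,0) value=5
Op 4: merge R2<->R0 -> R2=(4,0,3) R0=(4,0,3)
Op 5: merge R0<->R2 -> R0=(4,0,3) R2=(4,0,3)
Op 6: inc R1 by 3 -> R1=(0,8,0) value=8
Op 7: merge R0<->R2 -> R0=(4,0,3) R2=(4,0,3)
Op 8: merge R1<->R0 -> R1=(4,8,3) R0=(4,8,3)
Op 9: merge R1<->R0 -> R1=(4,8,3) R0=(4,8,3)
Op 10: inc R2 by 3 -> R2=(4,0,6) value=10
Op 11: inc R2 by 4 -> R2=(4,0,10) value=14
Op 12: merge R0<->R2 -> R0=(4,8,10) R2=(4,8,10)

Answer: 15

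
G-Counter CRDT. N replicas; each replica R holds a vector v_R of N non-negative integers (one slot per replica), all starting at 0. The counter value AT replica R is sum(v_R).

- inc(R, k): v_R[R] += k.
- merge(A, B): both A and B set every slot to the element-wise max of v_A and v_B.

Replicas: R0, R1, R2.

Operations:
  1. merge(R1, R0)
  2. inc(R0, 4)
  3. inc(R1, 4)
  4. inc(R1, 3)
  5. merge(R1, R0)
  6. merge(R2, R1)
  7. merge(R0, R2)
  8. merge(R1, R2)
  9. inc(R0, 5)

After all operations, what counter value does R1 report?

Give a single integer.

Answer: 11

Derivation:
Op 1: merge R1<->R0 -> R1=(0,0,0) R0=(0,0,0)
Op 2: inc R0 by 4 -> R0=(4,0,0) value=4
Op 3: inc R1 by 4 -> R1=(0,4,0) value=4
Op 4: inc R1 by 3 -> R1=(0,7,0) value=7
Op 5: merge R1<->R0 -> R1=(4,7,0) R0=(4,7,0)
Op 6: merge R2<->R1 -> R2=(4,7,0) R1=(4,7,0)
Op 7: merge R0<->R2 -> R0=(4,7,0) R2=(4,7,0)
Op 8: merge R1<->R2 -> R1=(4,7,0) R2=(4,7,0)
Op 9: inc R0 by 5 -> R0=(9,7,0) value=16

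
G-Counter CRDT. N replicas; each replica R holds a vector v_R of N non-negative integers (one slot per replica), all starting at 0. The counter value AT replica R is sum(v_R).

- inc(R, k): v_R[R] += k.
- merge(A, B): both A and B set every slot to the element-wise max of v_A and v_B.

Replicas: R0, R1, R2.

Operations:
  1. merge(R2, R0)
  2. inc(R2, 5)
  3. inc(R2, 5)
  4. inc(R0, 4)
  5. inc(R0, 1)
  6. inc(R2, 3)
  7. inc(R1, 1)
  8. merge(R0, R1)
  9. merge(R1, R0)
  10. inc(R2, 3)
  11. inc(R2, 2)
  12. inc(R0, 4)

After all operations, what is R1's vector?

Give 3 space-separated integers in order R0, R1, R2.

Answer: 5 1 0

Derivation:
Op 1: merge R2<->R0 -> R2=(0,0,0) R0=(0,0,0)
Op 2: inc R2 by 5 -> R2=(0,0,5) value=5
Op 3: inc R2 by 5 -> R2=(0,0,10) value=10
Op 4: inc R0 by 4 -> R0=(4,0,0) value=4
Op 5: inc R0 by 1 -> R0=(5,0,0) value=5
Op 6: inc R2 by 3 -> R2=(0,0,13) value=13
Op 7: inc R1 by 1 -> R1=(0,1,0) value=1
Op 8: merge R0<->R1 -> R0=(5,1,0) R1=(5,1,0)
Op 9: merge R1<->R0 -> R1=(5,1,0) R0=(5,1,0)
Op 10: inc R2 by 3 -> R2=(0,0,16) value=16
Op 11: inc R2 by 2 -> R2=(0,0,18) value=18
Op 12: inc R0 by 4 -> R0=(9,1,0) value=10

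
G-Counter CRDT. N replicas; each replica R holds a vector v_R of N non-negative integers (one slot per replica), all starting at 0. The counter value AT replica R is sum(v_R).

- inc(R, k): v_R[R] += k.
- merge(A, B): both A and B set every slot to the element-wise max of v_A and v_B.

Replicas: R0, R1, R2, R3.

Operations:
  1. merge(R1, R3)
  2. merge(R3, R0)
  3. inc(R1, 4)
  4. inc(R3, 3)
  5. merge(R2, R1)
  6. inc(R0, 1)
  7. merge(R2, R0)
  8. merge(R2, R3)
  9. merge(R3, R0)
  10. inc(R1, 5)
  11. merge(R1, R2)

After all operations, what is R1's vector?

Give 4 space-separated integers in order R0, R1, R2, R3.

Answer: 1 9 0 3

Derivation:
Op 1: merge R1<->R3 -> R1=(0,0,0,0) R3=(0,0,0,0)
Op 2: merge R3<->R0 -> R3=(0,0,0,0) R0=(0,0,0,0)
Op 3: inc R1 by 4 -> R1=(0,4,0,0) value=4
Op 4: inc R3 by 3 -> R3=(0,0,0,3) value=3
Op 5: merge R2<->R1 -> R2=(0,4,0,0) R1=(0,4,0,0)
Op 6: inc R0 by 1 -> R0=(1,0,0,0) value=1
Op 7: merge R2<->R0 -> R2=(1,4,0,0) R0=(1,4,0,0)
Op 8: merge R2<->R3 -> R2=(1,4,0,3) R3=(1,4,0,3)
Op 9: merge R3<->R0 -> R3=(1,4,0,3) R0=(1,4,0,3)
Op 10: inc R1 by 5 -> R1=(0,9,0,0) value=9
Op 11: merge R1<->R2 -> R1=(1,9,0,3) R2=(1,9,0,3)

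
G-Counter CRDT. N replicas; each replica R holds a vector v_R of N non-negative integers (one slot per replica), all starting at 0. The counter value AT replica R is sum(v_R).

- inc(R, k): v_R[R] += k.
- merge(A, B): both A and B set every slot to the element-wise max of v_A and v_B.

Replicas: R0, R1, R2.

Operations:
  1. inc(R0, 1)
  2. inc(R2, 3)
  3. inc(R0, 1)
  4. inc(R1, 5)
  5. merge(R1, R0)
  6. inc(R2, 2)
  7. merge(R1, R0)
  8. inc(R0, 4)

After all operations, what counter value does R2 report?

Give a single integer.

Op 1: inc R0 by 1 -> R0=(1,0,0) value=1
Op 2: inc R2 by 3 -> R2=(0,0,3) value=3
Op 3: inc R0 by 1 -> R0=(2,0,0) value=2
Op 4: inc R1 by 5 -> R1=(0,5,0) value=5
Op 5: merge R1<->R0 -> R1=(2,5,0) R0=(2,5,0)
Op 6: inc R2 by 2 -> R2=(0,0,5) value=5
Op 7: merge R1<->R0 -> R1=(2,5,0) R0=(2,5,0)
Op 8: inc R0 by 4 -> R0=(6,5,0) value=11

Answer: 5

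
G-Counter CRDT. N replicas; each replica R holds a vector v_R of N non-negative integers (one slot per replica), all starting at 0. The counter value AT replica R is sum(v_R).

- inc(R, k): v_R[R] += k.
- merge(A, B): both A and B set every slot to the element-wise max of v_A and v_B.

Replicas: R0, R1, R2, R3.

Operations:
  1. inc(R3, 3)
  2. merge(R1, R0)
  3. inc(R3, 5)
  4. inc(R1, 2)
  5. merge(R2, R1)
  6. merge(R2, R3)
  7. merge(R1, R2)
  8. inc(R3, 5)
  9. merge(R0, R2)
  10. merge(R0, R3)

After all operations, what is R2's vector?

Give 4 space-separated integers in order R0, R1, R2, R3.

Answer: 0 2 0 8

Derivation:
Op 1: inc R3 by 3 -> R3=(0,0,0,3) value=3
Op 2: merge R1<->R0 -> R1=(0,0,0,0) R0=(0,0,0,0)
Op 3: inc R3 by 5 -> R3=(0,0,0,8) value=8
Op 4: inc R1 by 2 -> R1=(0,2,0,0) value=2
Op 5: merge R2<->R1 -> R2=(0,2,0,0) R1=(0,2,0,0)
Op 6: merge R2<->R3 -> R2=(0,2,0,8) R3=(0,2,0,8)
Op 7: merge R1<->R2 -> R1=(0,2,0,8) R2=(0,2,0,8)
Op 8: inc R3 by 5 -> R3=(0,2,0,13) value=15
Op 9: merge R0<->R2 -> R0=(0,2,0,8) R2=(0,2,0,8)
Op 10: merge R0<->R3 -> R0=(0,2,0,13) R3=(0,2,0,13)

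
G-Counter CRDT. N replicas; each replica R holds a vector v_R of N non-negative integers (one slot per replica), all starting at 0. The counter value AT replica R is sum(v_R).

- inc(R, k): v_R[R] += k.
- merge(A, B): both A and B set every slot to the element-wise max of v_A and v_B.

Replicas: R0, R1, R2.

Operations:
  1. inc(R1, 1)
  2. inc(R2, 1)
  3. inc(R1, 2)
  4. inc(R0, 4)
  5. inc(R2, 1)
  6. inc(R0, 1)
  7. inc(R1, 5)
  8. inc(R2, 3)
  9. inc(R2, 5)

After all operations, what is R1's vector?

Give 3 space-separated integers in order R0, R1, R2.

Op 1: inc R1 by 1 -> R1=(0,1,0) value=1
Op 2: inc R2 by 1 -> R2=(0,0,1) value=1
Op 3: inc R1 by 2 -> R1=(0,3,0) value=3
Op 4: inc R0 by 4 -> R0=(4,0,0) value=4
Op 5: inc R2 by 1 -> R2=(0,0,2) value=2
Op 6: inc R0 by 1 -> R0=(5,0,0) value=5
Op 7: inc R1 by 5 -> R1=(0,8,0) value=8
Op 8: inc R2 by 3 -> R2=(0,0,5) value=5
Op 9: inc R2 by 5 -> R2=(0,0,10) value=10

Answer: 0 8 0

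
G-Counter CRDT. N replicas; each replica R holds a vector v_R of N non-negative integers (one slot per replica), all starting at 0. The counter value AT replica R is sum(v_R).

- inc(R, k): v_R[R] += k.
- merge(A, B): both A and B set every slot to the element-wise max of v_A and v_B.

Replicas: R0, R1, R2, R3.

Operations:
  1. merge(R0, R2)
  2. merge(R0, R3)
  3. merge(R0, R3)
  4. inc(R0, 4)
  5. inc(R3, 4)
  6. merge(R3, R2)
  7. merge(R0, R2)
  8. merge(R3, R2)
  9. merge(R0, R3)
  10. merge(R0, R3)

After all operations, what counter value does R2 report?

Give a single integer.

Answer: 8

Derivation:
Op 1: merge R0<->R2 -> R0=(0,0,0,0) R2=(0,0,0,0)
Op 2: merge R0<->R3 -> R0=(0,0,0,0) R3=(0,0,0,0)
Op 3: merge R0<->R3 -> R0=(0,0,0,0) R3=(0,0,0,0)
Op 4: inc R0 by 4 -> R0=(4,0,0,0) value=4
Op 5: inc R3 by 4 -> R3=(0,0,0,4) value=4
Op 6: merge R3<->R2 -> R3=(0,0,0,4) R2=(0,0,0,4)
Op 7: merge R0<->R2 -> R0=(4,0,0,4) R2=(4,0,0,4)
Op 8: merge R3<->R2 -> R3=(4,0,0,4) R2=(4,0,0,4)
Op 9: merge R0<->R3 -> R0=(4,0,0,4) R3=(4,0,0,4)
Op 10: merge R0<->R3 -> R0=(4,0,0,4) R3=(4,0,0,4)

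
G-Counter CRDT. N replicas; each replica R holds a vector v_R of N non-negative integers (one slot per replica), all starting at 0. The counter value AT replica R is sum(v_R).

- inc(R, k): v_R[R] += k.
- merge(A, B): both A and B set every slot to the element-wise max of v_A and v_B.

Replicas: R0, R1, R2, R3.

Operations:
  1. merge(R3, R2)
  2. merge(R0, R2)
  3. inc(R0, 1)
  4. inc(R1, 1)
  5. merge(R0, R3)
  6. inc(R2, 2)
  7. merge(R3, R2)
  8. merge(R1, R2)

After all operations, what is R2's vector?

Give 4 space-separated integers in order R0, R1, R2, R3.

Answer: 1 1 2 0

Derivation:
Op 1: merge R3<->R2 -> R3=(0,0,0,0) R2=(0,0,0,0)
Op 2: merge R0<->R2 -> R0=(0,0,0,0) R2=(0,0,0,0)
Op 3: inc R0 by 1 -> R0=(1,0,0,0) value=1
Op 4: inc R1 by 1 -> R1=(0,1,0,0) value=1
Op 5: merge R0<->R3 -> R0=(1,0,0,0) R3=(1,0,0,0)
Op 6: inc R2 by 2 -> R2=(0,0,2,0) value=2
Op 7: merge R3<->R2 -> R3=(1,0,2,0) R2=(1,0,2,0)
Op 8: merge R1<->R2 -> R1=(1,1,2,0) R2=(1,1,2,0)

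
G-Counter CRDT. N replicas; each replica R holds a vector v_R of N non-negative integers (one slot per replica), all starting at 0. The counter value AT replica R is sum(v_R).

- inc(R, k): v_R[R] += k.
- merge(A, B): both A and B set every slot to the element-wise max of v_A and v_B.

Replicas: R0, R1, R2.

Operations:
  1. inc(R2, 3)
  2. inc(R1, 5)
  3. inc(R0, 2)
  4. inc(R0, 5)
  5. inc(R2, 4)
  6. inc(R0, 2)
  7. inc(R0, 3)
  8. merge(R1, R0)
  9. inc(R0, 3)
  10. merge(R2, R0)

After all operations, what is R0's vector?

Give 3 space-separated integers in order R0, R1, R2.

Op 1: inc R2 by 3 -> R2=(0,0,3) value=3
Op 2: inc R1 by 5 -> R1=(0,5,0) value=5
Op 3: inc R0 by 2 -> R0=(2,0,0) value=2
Op 4: inc R0 by 5 -> R0=(7,0,0) value=7
Op 5: inc R2 by 4 -> R2=(0,0,7) value=7
Op 6: inc R0 by 2 -> R0=(9,0,0) value=9
Op 7: inc R0 by 3 -> R0=(12,0,0) value=12
Op 8: merge R1<->R0 -> R1=(12,5,0) R0=(12,5,0)
Op 9: inc R0 by 3 -> R0=(15,5,0) value=20
Op 10: merge R2<->R0 -> R2=(15,5,7) R0=(15,5,7)

Answer: 15 5 7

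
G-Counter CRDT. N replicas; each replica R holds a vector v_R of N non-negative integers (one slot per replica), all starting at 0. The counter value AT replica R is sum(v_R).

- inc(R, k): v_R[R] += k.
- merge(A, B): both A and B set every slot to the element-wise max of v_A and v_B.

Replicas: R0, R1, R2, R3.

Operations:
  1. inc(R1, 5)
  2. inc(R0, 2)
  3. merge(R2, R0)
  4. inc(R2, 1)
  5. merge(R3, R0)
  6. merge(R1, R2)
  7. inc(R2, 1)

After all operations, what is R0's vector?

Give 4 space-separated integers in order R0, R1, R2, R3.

Answer: 2 0 0 0

Derivation:
Op 1: inc R1 by 5 -> R1=(0,5,0,0) value=5
Op 2: inc R0 by 2 -> R0=(2,0,0,0) value=2
Op 3: merge R2<->R0 -> R2=(2,0,0,0) R0=(2,0,0,0)
Op 4: inc R2 by 1 -> R2=(2,0,1,0) value=3
Op 5: merge R3<->R0 -> R3=(2,0,0,0) R0=(2,0,0,0)
Op 6: merge R1<->R2 -> R1=(2,5,1,0) R2=(2,5,1,0)
Op 7: inc R2 by 1 -> R2=(2,5,2,0) value=9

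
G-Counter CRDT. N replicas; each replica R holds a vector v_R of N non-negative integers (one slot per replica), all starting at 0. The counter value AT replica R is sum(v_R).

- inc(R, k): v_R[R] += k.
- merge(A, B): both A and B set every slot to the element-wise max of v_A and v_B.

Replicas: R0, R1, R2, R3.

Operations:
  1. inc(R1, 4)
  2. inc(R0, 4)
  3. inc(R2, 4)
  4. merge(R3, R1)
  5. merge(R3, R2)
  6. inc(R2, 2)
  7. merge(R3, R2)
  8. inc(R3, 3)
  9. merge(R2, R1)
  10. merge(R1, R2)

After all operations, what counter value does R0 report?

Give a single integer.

Op 1: inc R1 by 4 -> R1=(0,4,0,0) value=4
Op 2: inc R0 by 4 -> R0=(4,0,0,0) value=4
Op 3: inc R2 by 4 -> R2=(0,0,4,0) value=4
Op 4: merge R3<->R1 -> R3=(0,4,0,0) R1=(0,4,0,0)
Op 5: merge R3<->R2 -> R3=(0,4,4,0) R2=(0,4,4,0)
Op 6: inc R2 by 2 -> R2=(0,4,6,0) value=10
Op 7: merge R3<->R2 -> R3=(0,4,6,0) R2=(0,4,6,0)
Op 8: inc R3 by 3 -> R3=(0,4,6,3) value=13
Op 9: merge R2<->R1 -> R2=(0,4,6,0) R1=(0,4,6,0)
Op 10: merge R1<->R2 -> R1=(0,4,6,0) R2=(0,4,6,0)

Answer: 4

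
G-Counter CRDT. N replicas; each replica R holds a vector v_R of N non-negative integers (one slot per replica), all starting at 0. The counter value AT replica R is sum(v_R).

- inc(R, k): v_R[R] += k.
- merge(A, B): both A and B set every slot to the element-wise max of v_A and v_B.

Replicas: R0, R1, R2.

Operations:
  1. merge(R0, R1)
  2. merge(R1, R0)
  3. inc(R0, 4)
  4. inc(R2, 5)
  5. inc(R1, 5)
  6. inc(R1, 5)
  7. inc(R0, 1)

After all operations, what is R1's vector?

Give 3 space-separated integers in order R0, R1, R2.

Answer: 0 10 0

Derivation:
Op 1: merge R0<->R1 -> R0=(0,0,0) R1=(0,0,0)
Op 2: merge R1<->R0 -> R1=(0,0,0) R0=(0,0,0)
Op 3: inc R0 by 4 -> R0=(4,0,0) value=4
Op 4: inc R2 by 5 -> R2=(0,0,5) value=5
Op 5: inc R1 by 5 -> R1=(0,5,0) value=5
Op 6: inc R1 by 5 -> R1=(0,10,0) value=10
Op 7: inc R0 by 1 -> R0=(5,0,0) value=5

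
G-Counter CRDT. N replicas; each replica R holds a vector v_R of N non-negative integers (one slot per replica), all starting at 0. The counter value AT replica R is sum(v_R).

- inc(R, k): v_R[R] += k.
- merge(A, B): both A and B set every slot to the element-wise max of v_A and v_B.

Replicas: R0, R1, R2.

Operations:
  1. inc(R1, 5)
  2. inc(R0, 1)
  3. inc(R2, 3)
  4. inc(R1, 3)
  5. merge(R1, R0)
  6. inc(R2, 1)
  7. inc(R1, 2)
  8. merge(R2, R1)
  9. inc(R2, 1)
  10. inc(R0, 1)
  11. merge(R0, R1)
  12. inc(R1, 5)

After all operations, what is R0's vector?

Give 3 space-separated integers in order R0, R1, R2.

Answer: 2 10 4

Derivation:
Op 1: inc R1 by 5 -> R1=(0,5,0) value=5
Op 2: inc R0 by 1 -> R0=(1,0,0) value=1
Op 3: inc R2 by 3 -> R2=(0,0,3) value=3
Op 4: inc R1 by 3 -> R1=(0,8,0) value=8
Op 5: merge R1<->R0 -> R1=(1,8,0) R0=(1,8,0)
Op 6: inc R2 by 1 -> R2=(0,0,4) value=4
Op 7: inc R1 by 2 -> R1=(1,10,0) value=11
Op 8: merge R2<->R1 -> R2=(1,10,4) R1=(1,10,4)
Op 9: inc R2 by 1 -> R2=(1,10,5) value=16
Op 10: inc R0 by 1 -> R0=(2,8,0) value=10
Op 11: merge R0<->R1 -> R0=(2,10,4) R1=(2,10,4)
Op 12: inc R1 by 5 -> R1=(2,15,4) value=21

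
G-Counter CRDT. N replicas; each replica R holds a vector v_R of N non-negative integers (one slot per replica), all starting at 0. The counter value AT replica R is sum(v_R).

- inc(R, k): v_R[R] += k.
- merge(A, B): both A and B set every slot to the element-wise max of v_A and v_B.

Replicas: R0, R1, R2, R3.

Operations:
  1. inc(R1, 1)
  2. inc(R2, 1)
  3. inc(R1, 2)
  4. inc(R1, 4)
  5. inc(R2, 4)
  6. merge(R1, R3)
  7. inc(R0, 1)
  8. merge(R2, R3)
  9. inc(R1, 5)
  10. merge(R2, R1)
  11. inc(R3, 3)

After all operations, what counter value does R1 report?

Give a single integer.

Answer: 17

Derivation:
Op 1: inc R1 by 1 -> R1=(0,1,0,0) value=1
Op 2: inc R2 by 1 -> R2=(0,0,1,0) value=1
Op 3: inc R1 by 2 -> R1=(0,3,0,0) value=3
Op 4: inc R1 by 4 -> R1=(0,7,0,0) value=7
Op 5: inc R2 by 4 -> R2=(0,0,5,0) value=5
Op 6: merge R1<->R3 -> R1=(0,7,0,0) R3=(0,7,0,0)
Op 7: inc R0 by 1 -> R0=(1,0,0,0) value=1
Op 8: merge R2<->R3 -> R2=(0,7,5,0) R3=(0,7,5,0)
Op 9: inc R1 by 5 -> R1=(0,12,0,0) value=12
Op 10: merge R2<->R1 -> R2=(0,12,5,0) R1=(0,12,5,0)
Op 11: inc R3 by 3 -> R3=(0,7,5,3) value=15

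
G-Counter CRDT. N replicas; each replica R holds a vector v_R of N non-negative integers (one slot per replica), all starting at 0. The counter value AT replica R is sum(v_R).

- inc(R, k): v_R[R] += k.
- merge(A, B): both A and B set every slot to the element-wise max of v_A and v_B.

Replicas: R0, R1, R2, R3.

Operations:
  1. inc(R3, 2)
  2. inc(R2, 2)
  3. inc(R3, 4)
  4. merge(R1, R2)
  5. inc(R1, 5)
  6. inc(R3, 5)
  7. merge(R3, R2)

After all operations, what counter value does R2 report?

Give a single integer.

Op 1: inc R3 by 2 -> R3=(0,0,0,2) value=2
Op 2: inc R2 by 2 -> R2=(0,0,2,0) value=2
Op 3: inc R3 by 4 -> R3=(0,0,0,6) value=6
Op 4: merge R1<->R2 -> R1=(0,0,2,0) R2=(0,0,2,0)
Op 5: inc R1 by 5 -> R1=(0,5,2,0) value=7
Op 6: inc R3 by 5 -> R3=(0,0,0,11) value=11
Op 7: merge R3<->R2 -> R3=(0,0,2,11) R2=(0,0,2,11)

Answer: 13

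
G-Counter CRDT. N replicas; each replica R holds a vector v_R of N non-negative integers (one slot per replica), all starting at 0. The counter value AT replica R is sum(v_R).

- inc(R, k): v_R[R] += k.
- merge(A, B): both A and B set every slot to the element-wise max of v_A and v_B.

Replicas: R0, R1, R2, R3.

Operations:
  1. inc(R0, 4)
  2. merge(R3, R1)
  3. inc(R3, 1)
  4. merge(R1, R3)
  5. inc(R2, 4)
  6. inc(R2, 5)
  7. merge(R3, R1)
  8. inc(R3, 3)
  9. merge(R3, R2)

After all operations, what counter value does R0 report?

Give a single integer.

Answer: 4

Derivation:
Op 1: inc R0 by 4 -> R0=(4,0,0,0) value=4
Op 2: merge R3<->R1 -> R3=(0,0,0,0) R1=(0,0,0,0)
Op 3: inc R3 by 1 -> R3=(0,0,0,1) value=1
Op 4: merge R1<->R3 -> R1=(0,0,0,1) R3=(0,0,0,1)
Op 5: inc R2 by 4 -> R2=(0,0,4,0) value=4
Op 6: inc R2 by 5 -> R2=(0,0,9,0) value=9
Op 7: merge R3<->R1 -> R3=(0,0,0,1) R1=(0,0,0,1)
Op 8: inc R3 by 3 -> R3=(0,0,0,4) value=4
Op 9: merge R3<->R2 -> R3=(0,0,9,4) R2=(0,0,9,4)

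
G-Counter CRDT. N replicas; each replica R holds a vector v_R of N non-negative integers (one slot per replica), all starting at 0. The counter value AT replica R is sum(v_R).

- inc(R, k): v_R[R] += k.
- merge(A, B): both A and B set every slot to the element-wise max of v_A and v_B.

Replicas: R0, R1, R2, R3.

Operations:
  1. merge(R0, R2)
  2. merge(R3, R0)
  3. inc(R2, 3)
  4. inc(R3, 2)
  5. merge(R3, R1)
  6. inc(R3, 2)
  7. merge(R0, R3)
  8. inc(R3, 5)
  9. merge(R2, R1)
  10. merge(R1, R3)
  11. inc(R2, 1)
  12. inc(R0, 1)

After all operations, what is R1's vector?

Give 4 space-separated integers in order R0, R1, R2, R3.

Op 1: merge R0<->R2 -> R0=(0,0,0,0) R2=(0,0,0,0)
Op 2: merge R3<->R0 -> R3=(0,0,0,0) R0=(0,0,0,0)
Op 3: inc R2 by 3 -> R2=(0,0,3,0) value=3
Op 4: inc R3 by 2 -> R3=(0,0,0,2) value=2
Op 5: merge R3<->R1 -> R3=(0,0,0,2) R1=(0,0,0,2)
Op 6: inc R3 by 2 -> R3=(0,0,0,4) value=4
Op 7: merge R0<->R3 -> R0=(0,0,0,4) R3=(0,0,0,4)
Op 8: inc R3 by 5 -> R3=(0,0,0,9) value=9
Op 9: merge R2<->R1 -> R2=(0,0,3,2) R1=(0,0,3,2)
Op 10: merge R1<->R3 -> R1=(0,0,3,9) R3=(0,0,3,9)
Op 11: inc R2 by 1 -> R2=(0,0,4,2) value=6
Op 12: inc R0 by 1 -> R0=(1,0,0,4) value=5

Answer: 0 0 3 9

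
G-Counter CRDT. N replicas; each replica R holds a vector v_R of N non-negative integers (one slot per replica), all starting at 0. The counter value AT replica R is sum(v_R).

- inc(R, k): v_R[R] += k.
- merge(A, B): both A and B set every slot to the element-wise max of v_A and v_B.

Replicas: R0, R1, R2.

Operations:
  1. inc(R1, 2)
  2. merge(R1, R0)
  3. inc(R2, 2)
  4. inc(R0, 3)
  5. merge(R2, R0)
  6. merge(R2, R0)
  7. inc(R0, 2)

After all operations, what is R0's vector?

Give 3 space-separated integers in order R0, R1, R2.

Answer: 5 2 2

Derivation:
Op 1: inc R1 by 2 -> R1=(0,2,0) value=2
Op 2: merge R1<->R0 -> R1=(0,2,0) R0=(0,2,0)
Op 3: inc R2 by 2 -> R2=(0,0,2) value=2
Op 4: inc R0 by 3 -> R0=(3,2,0) value=5
Op 5: merge R2<->R0 -> R2=(3,2,2) R0=(3,2,2)
Op 6: merge R2<->R0 -> R2=(3,2,2) R0=(3,2,2)
Op 7: inc R0 by 2 -> R0=(5,2,2) value=9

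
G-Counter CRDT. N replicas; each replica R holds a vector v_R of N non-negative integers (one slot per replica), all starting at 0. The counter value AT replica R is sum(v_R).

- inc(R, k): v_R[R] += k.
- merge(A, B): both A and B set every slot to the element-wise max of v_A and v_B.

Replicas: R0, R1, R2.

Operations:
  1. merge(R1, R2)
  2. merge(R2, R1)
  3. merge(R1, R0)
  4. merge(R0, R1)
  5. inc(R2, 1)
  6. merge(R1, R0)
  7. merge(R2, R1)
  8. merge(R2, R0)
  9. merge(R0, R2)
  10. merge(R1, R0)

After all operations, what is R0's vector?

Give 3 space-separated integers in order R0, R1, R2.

Answer: 0 0 1

Derivation:
Op 1: merge R1<->R2 -> R1=(0,0,0) R2=(0,0,0)
Op 2: merge R2<->R1 -> R2=(0,0,0) R1=(0,0,0)
Op 3: merge R1<->R0 -> R1=(0,0,0) R0=(0,0,0)
Op 4: merge R0<->R1 -> R0=(0,0,0) R1=(0,0,0)
Op 5: inc R2 by 1 -> R2=(0,0,1) value=1
Op 6: merge R1<->R0 -> R1=(0,0,0) R0=(0,0,0)
Op 7: merge R2<->R1 -> R2=(0,0,1) R1=(0,0,1)
Op 8: merge R2<->R0 -> R2=(0,0,1) R0=(0,0,1)
Op 9: merge R0<->R2 -> R0=(0,0,1) R2=(0,0,1)
Op 10: merge R1<->R0 -> R1=(0,0,1) R0=(0,0,1)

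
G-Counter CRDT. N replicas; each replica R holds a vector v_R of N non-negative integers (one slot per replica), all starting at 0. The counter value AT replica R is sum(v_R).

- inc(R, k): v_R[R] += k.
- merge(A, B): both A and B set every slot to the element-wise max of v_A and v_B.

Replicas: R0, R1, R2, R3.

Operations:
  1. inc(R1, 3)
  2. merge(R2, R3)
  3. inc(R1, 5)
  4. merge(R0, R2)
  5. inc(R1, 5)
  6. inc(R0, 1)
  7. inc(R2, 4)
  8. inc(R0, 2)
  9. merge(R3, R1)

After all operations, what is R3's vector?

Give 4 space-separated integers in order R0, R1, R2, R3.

Op 1: inc R1 by 3 -> R1=(0,3,0,0) value=3
Op 2: merge R2<->R3 -> R2=(0,0,0,0) R3=(0,0,0,0)
Op 3: inc R1 by 5 -> R1=(0,8,0,0) value=8
Op 4: merge R0<->R2 -> R0=(0,0,0,0) R2=(0,0,0,0)
Op 5: inc R1 by 5 -> R1=(0,13,0,0) value=13
Op 6: inc R0 by 1 -> R0=(1,0,0,0) value=1
Op 7: inc R2 by 4 -> R2=(0,0,4,0) value=4
Op 8: inc R0 by 2 -> R0=(3,0,0,0) value=3
Op 9: merge R3<->R1 -> R3=(0,13,0,0) R1=(0,13,0,0)

Answer: 0 13 0 0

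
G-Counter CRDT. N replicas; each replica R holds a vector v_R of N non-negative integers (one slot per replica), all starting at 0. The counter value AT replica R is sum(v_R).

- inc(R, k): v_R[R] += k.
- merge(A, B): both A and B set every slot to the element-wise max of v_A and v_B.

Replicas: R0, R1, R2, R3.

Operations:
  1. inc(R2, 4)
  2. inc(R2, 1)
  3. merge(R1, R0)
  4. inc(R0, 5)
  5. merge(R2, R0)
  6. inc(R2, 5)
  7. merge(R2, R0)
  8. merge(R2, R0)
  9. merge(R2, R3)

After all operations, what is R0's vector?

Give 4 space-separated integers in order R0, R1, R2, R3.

Answer: 5 0 10 0

Derivation:
Op 1: inc R2 by 4 -> R2=(0,0,4,0) value=4
Op 2: inc R2 by 1 -> R2=(0,0,5,0) value=5
Op 3: merge R1<->R0 -> R1=(0,0,0,0) R0=(0,0,0,0)
Op 4: inc R0 by 5 -> R0=(5,0,0,0) value=5
Op 5: merge R2<->R0 -> R2=(5,0,5,0) R0=(5,0,5,0)
Op 6: inc R2 by 5 -> R2=(5,0,10,0) value=15
Op 7: merge R2<->R0 -> R2=(5,0,10,0) R0=(5,0,10,0)
Op 8: merge R2<->R0 -> R2=(5,0,10,0) R0=(5,0,10,0)
Op 9: merge R2<->R3 -> R2=(5,0,10,0) R3=(5,0,10,0)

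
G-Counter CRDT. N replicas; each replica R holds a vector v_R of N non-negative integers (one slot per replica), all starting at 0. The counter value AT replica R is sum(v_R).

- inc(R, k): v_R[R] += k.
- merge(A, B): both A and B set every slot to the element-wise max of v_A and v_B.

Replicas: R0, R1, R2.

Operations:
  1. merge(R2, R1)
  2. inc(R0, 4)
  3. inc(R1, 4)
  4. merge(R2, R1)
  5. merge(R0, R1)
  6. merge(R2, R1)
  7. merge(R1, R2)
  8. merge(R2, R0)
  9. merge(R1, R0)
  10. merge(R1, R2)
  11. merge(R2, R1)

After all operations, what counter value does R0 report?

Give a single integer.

Answer: 8

Derivation:
Op 1: merge R2<->R1 -> R2=(0,0,0) R1=(0,0,0)
Op 2: inc R0 by 4 -> R0=(4,0,0) value=4
Op 3: inc R1 by 4 -> R1=(0,4,0) value=4
Op 4: merge R2<->R1 -> R2=(0,4,0) R1=(0,4,0)
Op 5: merge R0<->R1 -> R0=(4,4,0) R1=(4,4,0)
Op 6: merge R2<->R1 -> R2=(4,4,0) R1=(4,4,0)
Op 7: merge R1<->R2 -> R1=(4,4,0) R2=(4,4,0)
Op 8: merge R2<->R0 -> R2=(4,4,0) R0=(4,4,0)
Op 9: merge R1<->R0 -> R1=(4,4,0) R0=(4,4,0)
Op 10: merge R1<->R2 -> R1=(4,4,0) R2=(4,4,0)
Op 11: merge R2<->R1 -> R2=(4,4,0) R1=(4,4,0)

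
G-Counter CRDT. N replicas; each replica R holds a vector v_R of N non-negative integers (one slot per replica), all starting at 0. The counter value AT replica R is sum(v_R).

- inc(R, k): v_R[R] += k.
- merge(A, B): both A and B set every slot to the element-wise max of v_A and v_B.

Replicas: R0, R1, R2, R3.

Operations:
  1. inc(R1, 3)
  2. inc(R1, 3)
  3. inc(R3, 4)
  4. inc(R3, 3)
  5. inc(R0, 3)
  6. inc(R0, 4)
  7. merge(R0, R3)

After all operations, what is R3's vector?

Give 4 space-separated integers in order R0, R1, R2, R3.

Answer: 7 0 0 7

Derivation:
Op 1: inc R1 by 3 -> R1=(0,3,0,0) value=3
Op 2: inc R1 by 3 -> R1=(0,6,0,0) value=6
Op 3: inc R3 by 4 -> R3=(0,0,0,4) value=4
Op 4: inc R3 by 3 -> R3=(0,0,0,7) value=7
Op 5: inc R0 by 3 -> R0=(3,0,0,0) value=3
Op 6: inc R0 by 4 -> R0=(7,0,0,0) value=7
Op 7: merge R0<->R3 -> R0=(7,0,0,7) R3=(7,0,0,7)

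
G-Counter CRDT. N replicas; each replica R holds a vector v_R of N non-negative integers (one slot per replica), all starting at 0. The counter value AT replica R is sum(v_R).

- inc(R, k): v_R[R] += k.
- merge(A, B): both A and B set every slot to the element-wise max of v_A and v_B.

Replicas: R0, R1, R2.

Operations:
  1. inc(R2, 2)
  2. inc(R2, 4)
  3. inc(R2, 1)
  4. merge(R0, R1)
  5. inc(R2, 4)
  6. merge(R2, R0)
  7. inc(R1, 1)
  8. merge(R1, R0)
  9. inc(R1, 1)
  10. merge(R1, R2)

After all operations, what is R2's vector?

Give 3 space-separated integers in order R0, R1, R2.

Answer: 0 2 11

Derivation:
Op 1: inc R2 by 2 -> R2=(0,0,2) value=2
Op 2: inc R2 by 4 -> R2=(0,0,6) value=6
Op 3: inc R2 by 1 -> R2=(0,0,7) value=7
Op 4: merge R0<->R1 -> R0=(0,0,0) R1=(0,0,0)
Op 5: inc R2 by 4 -> R2=(0,0,11) value=11
Op 6: merge R2<->R0 -> R2=(0,0,11) R0=(0,0,11)
Op 7: inc R1 by 1 -> R1=(0,1,0) value=1
Op 8: merge R1<->R0 -> R1=(0,1,11) R0=(0,1,11)
Op 9: inc R1 by 1 -> R1=(0,2,11) value=13
Op 10: merge R1<->R2 -> R1=(0,2,11) R2=(0,2,11)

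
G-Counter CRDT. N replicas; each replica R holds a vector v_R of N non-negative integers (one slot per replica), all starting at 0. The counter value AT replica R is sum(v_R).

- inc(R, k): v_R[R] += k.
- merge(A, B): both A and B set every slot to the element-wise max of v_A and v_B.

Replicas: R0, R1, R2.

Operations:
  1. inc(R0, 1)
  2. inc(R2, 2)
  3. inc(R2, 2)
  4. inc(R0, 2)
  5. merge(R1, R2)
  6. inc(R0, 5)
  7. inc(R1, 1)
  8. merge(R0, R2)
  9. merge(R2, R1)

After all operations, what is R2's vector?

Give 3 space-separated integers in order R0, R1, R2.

Answer: 8 1 4

Derivation:
Op 1: inc R0 by 1 -> R0=(1,0,0) value=1
Op 2: inc R2 by 2 -> R2=(0,0,2) value=2
Op 3: inc R2 by 2 -> R2=(0,0,4) value=4
Op 4: inc R0 by 2 -> R0=(3,0,0) value=3
Op 5: merge R1<->R2 -> R1=(0,0,4) R2=(0,0,4)
Op 6: inc R0 by 5 -> R0=(8,0,0) value=8
Op 7: inc R1 by 1 -> R1=(0,1,4) value=5
Op 8: merge R0<->R2 -> R0=(8,0,4) R2=(8,0,4)
Op 9: merge R2<->R1 -> R2=(8,1,4) R1=(8,1,4)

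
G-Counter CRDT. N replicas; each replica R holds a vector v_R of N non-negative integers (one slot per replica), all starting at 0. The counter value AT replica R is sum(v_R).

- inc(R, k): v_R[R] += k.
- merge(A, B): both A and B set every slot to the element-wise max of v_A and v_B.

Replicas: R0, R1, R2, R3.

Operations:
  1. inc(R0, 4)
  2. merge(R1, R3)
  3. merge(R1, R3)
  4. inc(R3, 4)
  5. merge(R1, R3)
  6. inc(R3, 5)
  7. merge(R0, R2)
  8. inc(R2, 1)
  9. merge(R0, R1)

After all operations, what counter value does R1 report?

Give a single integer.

Answer: 8

Derivation:
Op 1: inc R0 by 4 -> R0=(4,0,0,0) value=4
Op 2: merge R1<->R3 -> R1=(0,0,0,0) R3=(0,0,0,0)
Op 3: merge R1<->R3 -> R1=(0,0,0,0) R3=(0,0,0,0)
Op 4: inc R3 by 4 -> R3=(0,0,0,4) value=4
Op 5: merge R1<->R3 -> R1=(0,0,0,4) R3=(0,0,0,4)
Op 6: inc R3 by 5 -> R3=(0,0,0,9) value=9
Op 7: merge R0<->R2 -> R0=(4,0,0,0) R2=(4,0,0,0)
Op 8: inc R2 by 1 -> R2=(4,0,1,0) value=5
Op 9: merge R0<->R1 -> R0=(4,0,0,4) R1=(4,0,0,4)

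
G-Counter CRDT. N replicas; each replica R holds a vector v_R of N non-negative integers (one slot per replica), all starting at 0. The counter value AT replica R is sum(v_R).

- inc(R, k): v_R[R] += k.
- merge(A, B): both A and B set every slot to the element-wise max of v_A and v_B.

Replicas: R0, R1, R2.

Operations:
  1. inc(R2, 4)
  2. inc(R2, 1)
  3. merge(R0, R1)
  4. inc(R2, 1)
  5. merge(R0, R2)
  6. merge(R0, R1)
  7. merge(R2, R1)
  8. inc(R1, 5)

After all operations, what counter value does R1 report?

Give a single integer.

Op 1: inc R2 by 4 -> R2=(0,0,4) value=4
Op 2: inc R2 by 1 -> R2=(0,0,5) value=5
Op 3: merge R0<->R1 -> R0=(0,0,0) R1=(0,0,0)
Op 4: inc R2 by 1 -> R2=(0,0,6) value=6
Op 5: merge R0<->R2 -> R0=(0,0,6) R2=(0,0,6)
Op 6: merge R0<->R1 -> R0=(0,0,6) R1=(0,0,6)
Op 7: merge R2<->R1 -> R2=(0,0,6) R1=(0,0,6)
Op 8: inc R1 by 5 -> R1=(0,5,6) value=11

Answer: 11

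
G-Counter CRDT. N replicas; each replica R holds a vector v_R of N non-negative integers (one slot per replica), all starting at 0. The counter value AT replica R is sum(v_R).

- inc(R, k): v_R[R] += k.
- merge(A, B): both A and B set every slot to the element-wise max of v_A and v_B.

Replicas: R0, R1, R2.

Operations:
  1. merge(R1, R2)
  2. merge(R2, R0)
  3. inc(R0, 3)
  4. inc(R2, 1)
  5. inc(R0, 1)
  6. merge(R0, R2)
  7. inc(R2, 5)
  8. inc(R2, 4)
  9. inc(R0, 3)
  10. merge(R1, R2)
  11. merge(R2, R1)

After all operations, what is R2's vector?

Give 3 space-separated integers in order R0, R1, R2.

Op 1: merge R1<->R2 -> R1=(0,0,0) R2=(0,0,0)
Op 2: merge R2<->R0 -> R2=(0,0,0) R0=(0,0,0)
Op 3: inc R0 by 3 -> R0=(3,0,0) value=3
Op 4: inc R2 by 1 -> R2=(0,0,1) value=1
Op 5: inc R0 by 1 -> R0=(4,0,0) value=4
Op 6: merge R0<->R2 -> R0=(4,0,1) R2=(4,0,1)
Op 7: inc R2 by 5 -> R2=(4,0,6) value=10
Op 8: inc R2 by 4 -> R2=(4,0,10) value=14
Op 9: inc R0 by 3 -> R0=(7,0,1) value=8
Op 10: merge R1<->R2 -> R1=(4,0,10) R2=(4,0,10)
Op 11: merge R2<->R1 -> R2=(4,0,10) R1=(4,0,10)

Answer: 4 0 10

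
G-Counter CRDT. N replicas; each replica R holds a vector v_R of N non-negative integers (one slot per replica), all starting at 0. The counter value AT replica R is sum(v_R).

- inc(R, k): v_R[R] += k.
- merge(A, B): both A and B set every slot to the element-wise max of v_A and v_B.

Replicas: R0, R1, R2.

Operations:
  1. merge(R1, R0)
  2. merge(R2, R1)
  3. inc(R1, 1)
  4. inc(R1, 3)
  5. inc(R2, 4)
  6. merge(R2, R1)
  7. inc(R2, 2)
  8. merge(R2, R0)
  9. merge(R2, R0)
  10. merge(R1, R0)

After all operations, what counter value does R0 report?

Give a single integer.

Answer: 10

Derivation:
Op 1: merge R1<->R0 -> R1=(0,0,0) R0=(0,0,0)
Op 2: merge R2<->R1 -> R2=(0,0,0) R1=(0,0,0)
Op 3: inc R1 by 1 -> R1=(0,1,0) value=1
Op 4: inc R1 by 3 -> R1=(0,4,0) value=4
Op 5: inc R2 by 4 -> R2=(0,0,4) value=4
Op 6: merge R2<->R1 -> R2=(0,4,4) R1=(0,4,4)
Op 7: inc R2 by 2 -> R2=(0,4,6) value=10
Op 8: merge R2<->R0 -> R2=(0,4,6) R0=(0,4,6)
Op 9: merge R2<->R0 -> R2=(0,4,6) R0=(0,4,6)
Op 10: merge R1<->R0 -> R1=(0,4,6) R0=(0,4,6)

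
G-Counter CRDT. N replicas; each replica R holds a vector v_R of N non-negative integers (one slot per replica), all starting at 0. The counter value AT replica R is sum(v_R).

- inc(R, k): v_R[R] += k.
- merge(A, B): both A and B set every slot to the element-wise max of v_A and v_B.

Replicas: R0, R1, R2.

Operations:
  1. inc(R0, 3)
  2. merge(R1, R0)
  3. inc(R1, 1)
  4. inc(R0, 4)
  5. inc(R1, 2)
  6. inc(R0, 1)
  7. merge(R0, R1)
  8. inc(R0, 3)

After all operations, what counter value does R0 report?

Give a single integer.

Answer: 14

Derivation:
Op 1: inc R0 by 3 -> R0=(3,0,0) value=3
Op 2: merge R1<->R0 -> R1=(3,0,0) R0=(3,0,0)
Op 3: inc R1 by 1 -> R1=(3,1,0) value=4
Op 4: inc R0 by 4 -> R0=(7,0,0) value=7
Op 5: inc R1 by 2 -> R1=(3,3,0) value=6
Op 6: inc R0 by 1 -> R0=(8,0,0) value=8
Op 7: merge R0<->R1 -> R0=(8,3,0) R1=(8,3,0)
Op 8: inc R0 by 3 -> R0=(11,3,0) value=14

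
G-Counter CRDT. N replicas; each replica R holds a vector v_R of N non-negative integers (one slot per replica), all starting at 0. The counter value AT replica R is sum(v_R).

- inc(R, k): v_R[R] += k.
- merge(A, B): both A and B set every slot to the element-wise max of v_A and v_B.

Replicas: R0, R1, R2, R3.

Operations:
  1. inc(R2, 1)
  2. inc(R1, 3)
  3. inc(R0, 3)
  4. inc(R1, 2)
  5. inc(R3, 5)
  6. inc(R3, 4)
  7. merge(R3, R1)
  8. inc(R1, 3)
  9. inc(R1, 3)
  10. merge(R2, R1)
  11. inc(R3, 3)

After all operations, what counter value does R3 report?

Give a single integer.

Op 1: inc R2 by 1 -> R2=(0,0,1,0) value=1
Op 2: inc R1 by 3 -> R1=(0,3,0,0) value=3
Op 3: inc R0 by 3 -> R0=(3,0,0,0) value=3
Op 4: inc R1 by 2 -> R1=(0,5,0,0) value=5
Op 5: inc R3 by 5 -> R3=(0,0,0,5) value=5
Op 6: inc R3 by 4 -> R3=(0,0,0,9) value=9
Op 7: merge R3<->R1 -> R3=(0,5,0,9) R1=(0,5,0,9)
Op 8: inc R1 by 3 -> R1=(0,8,0,9) value=17
Op 9: inc R1 by 3 -> R1=(0,11,0,9) value=20
Op 10: merge R2<->R1 -> R2=(0,11,1,9) R1=(0,11,1,9)
Op 11: inc R3 by 3 -> R3=(0,5,0,12) value=17

Answer: 17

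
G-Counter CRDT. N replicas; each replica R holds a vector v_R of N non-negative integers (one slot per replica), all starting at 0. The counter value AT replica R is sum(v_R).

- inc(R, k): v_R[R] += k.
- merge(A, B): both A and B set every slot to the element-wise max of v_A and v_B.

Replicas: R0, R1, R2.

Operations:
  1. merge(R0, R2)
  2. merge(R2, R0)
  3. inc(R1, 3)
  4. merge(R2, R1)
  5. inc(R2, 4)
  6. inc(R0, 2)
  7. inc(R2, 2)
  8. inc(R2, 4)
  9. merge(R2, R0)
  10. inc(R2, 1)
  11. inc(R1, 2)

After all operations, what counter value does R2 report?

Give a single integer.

Answer: 16

Derivation:
Op 1: merge R0<->R2 -> R0=(0,0,0) R2=(0,0,0)
Op 2: merge R2<->R0 -> R2=(0,0,0) R0=(0,0,0)
Op 3: inc R1 by 3 -> R1=(0,3,0) value=3
Op 4: merge R2<->R1 -> R2=(0,3,0) R1=(0,3,0)
Op 5: inc R2 by 4 -> R2=(0,3,4) value=7
Op 6: inc R0 by 2 -> R0=(2,0,0) value=2
Op 7: inc R2 by 2 -> R2=(0,3,6) value=9
Op 8: inc R2 by 4 -> R2=(0,3,10) value=13
Op 9: merge R2<->R0 -> R2=(2,3,10) R0=(2,3,10)
Op 10: inc R2 by 1 -> R2=(2,3,11) value=16
Op 11: inc R1 by 2 -> R1=(0,5,0) value=5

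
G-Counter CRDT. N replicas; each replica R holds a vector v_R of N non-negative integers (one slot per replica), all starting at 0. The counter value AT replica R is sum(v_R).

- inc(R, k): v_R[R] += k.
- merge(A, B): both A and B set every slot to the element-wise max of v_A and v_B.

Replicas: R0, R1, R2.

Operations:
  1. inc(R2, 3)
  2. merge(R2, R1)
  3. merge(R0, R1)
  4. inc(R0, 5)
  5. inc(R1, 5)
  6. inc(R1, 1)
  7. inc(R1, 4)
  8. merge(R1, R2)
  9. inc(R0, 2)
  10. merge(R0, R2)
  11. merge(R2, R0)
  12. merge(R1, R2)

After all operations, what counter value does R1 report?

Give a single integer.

Op 1: inc R2 by 3 -> R2=(0,0,3) value=3
Op 2: merge R2<->R1 -> R2=(0,0,3) R1=(0,0,3)
Op 3: merge R0<->R1 -> R0=(0,0,3) R1=(0,0,3)
Op 4: inc R0 by 5 -> R0=(5,0,3) value=8
Op 5: inc R1 by 5 -> R1=(0,5,3) value=8
Op 6: inc R1 by 1 -> R1=(0,6,3) value=9
Op 7: inc R1 by 4 -> R1=(0,10,3) value=13
Op 8: merge R1<->R2 -> R1=(0,10,3) R2=(0,10,3)
Op 9: inc R0 by 2 -> R0=(7,0,3) value=10
Op 10: merge R0<->R2 -> R0=(7,10,3) R2=(7,10,3)
Op 11: merge R2<->R0 -> R2=(7,10,3) R0=(7,10,3)
Op 12: merge R1<->R2 -> R1=(7,10,3) R2=(7,10,3)

Answer: 20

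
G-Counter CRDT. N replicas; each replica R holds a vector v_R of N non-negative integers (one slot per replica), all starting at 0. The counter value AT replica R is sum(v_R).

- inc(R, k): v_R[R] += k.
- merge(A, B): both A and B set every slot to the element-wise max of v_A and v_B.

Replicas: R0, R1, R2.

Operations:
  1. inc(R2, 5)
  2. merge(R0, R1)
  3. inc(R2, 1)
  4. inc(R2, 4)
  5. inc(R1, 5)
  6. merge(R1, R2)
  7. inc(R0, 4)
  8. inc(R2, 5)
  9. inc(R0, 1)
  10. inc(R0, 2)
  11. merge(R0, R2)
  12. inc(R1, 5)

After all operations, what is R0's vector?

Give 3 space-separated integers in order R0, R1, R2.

Op 1: inc R2 by 5 -> R2=(0,0,5) value=5
Op 2: merge R0<->R1 -> R0=(0,0,0) R1=(0,0,0)
Op 3: inc R2 by 1 -> R2=(0,0,6) value=6
Op 4: inc R2 by 4 -> R2=(0,0,10) value=10
Op 5: inc R1 by 5 -> R1=(0,5,0) value=5
Op 6: merge R1<->R2 -> R1=(0,5,10) R2=(0,5,10)
Op 7: inc R0 by 4 -> R0=(4,0,0) value=4
Op 8: inc R2 by 5 -> R2=(0,5,15) value=20
Op 9: inc R0 by 1 -> R0=(5,0,0) value=5
Op 10: inc R0 by 2 -> R0=(7,0,0) value=7
Op 11: merge R0<->R2 -> R0=(7,5,15) R2=(7,5,15)
Op 12: inc R1 by 5 -> R1=(0,10,10) value=20

Answer: 7 5 15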